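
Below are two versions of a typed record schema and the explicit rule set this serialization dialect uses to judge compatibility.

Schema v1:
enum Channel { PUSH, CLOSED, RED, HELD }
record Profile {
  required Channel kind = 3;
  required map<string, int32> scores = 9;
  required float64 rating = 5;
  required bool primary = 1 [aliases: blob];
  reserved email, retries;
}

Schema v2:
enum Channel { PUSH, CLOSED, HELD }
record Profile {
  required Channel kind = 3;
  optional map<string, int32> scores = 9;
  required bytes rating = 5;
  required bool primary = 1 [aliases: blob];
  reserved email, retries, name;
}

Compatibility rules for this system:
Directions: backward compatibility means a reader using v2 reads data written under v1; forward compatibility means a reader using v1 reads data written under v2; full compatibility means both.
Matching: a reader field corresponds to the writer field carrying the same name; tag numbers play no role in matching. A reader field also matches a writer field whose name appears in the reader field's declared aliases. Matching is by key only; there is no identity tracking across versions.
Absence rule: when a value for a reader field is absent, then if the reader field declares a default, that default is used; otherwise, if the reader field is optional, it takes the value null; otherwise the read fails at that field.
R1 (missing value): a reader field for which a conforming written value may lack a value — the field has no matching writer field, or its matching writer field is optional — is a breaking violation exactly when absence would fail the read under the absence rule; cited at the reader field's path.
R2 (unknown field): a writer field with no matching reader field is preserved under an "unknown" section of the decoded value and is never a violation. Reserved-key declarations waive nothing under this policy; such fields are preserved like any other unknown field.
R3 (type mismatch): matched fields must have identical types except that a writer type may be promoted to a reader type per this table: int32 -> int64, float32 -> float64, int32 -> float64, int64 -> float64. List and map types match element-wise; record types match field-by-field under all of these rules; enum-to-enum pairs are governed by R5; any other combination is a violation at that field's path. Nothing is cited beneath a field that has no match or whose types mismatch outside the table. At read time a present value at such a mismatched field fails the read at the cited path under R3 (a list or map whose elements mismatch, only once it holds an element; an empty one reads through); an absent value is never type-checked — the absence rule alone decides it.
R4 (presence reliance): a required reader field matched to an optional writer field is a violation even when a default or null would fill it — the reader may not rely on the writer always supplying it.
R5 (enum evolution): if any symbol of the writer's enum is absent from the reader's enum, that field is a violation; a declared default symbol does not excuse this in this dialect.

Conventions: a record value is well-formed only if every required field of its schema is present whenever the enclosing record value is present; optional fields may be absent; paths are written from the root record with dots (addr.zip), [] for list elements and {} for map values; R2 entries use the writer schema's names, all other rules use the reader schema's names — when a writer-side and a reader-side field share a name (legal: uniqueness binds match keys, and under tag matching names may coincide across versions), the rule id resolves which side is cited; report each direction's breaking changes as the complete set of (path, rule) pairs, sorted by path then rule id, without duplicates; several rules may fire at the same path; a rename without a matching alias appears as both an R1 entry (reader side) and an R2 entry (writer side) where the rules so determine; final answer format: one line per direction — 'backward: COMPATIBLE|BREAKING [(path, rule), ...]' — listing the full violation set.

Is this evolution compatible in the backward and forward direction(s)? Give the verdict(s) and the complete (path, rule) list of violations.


arrows below run writer -> reader for Profile
backward pass over Profile, reader schema v2, writer schema v1:
  Channel -> Channel, writer required: kind aligns to kind
  map<string, int32> -> map<string, int32>, writer required: scores aligns to scores
  float64 -> bytes, writer required: rating aligns to rating
  bool -> bool, writer required: primary aligns to primary
  R5 fires at kind
  R3 fires at rating
  => backward verdict for Profile: BREAKING, 2 violation(s)
forward pass over Profile, reader schema v1, writer schema v2:
  Channel -> Channel, writer required: kind aligns to kind
  map<string, int32> -> map<string, int32>, writer optional: scores aligns to scores
  bytes -> float64, writer required: rating aligns to rating
  bool -> bool, writer required: primary aligns to primary
  R3 fires at rating
  R1 fires at scores
  R4 fires at scores
  => forward verdict for Profile: BREAKING, 3 violation(s)

backward: BREAKING [(kind, R5), (rating, R3)]; forward: BREAKING [(rating, R3), (scores, R1), (scores, R4)]


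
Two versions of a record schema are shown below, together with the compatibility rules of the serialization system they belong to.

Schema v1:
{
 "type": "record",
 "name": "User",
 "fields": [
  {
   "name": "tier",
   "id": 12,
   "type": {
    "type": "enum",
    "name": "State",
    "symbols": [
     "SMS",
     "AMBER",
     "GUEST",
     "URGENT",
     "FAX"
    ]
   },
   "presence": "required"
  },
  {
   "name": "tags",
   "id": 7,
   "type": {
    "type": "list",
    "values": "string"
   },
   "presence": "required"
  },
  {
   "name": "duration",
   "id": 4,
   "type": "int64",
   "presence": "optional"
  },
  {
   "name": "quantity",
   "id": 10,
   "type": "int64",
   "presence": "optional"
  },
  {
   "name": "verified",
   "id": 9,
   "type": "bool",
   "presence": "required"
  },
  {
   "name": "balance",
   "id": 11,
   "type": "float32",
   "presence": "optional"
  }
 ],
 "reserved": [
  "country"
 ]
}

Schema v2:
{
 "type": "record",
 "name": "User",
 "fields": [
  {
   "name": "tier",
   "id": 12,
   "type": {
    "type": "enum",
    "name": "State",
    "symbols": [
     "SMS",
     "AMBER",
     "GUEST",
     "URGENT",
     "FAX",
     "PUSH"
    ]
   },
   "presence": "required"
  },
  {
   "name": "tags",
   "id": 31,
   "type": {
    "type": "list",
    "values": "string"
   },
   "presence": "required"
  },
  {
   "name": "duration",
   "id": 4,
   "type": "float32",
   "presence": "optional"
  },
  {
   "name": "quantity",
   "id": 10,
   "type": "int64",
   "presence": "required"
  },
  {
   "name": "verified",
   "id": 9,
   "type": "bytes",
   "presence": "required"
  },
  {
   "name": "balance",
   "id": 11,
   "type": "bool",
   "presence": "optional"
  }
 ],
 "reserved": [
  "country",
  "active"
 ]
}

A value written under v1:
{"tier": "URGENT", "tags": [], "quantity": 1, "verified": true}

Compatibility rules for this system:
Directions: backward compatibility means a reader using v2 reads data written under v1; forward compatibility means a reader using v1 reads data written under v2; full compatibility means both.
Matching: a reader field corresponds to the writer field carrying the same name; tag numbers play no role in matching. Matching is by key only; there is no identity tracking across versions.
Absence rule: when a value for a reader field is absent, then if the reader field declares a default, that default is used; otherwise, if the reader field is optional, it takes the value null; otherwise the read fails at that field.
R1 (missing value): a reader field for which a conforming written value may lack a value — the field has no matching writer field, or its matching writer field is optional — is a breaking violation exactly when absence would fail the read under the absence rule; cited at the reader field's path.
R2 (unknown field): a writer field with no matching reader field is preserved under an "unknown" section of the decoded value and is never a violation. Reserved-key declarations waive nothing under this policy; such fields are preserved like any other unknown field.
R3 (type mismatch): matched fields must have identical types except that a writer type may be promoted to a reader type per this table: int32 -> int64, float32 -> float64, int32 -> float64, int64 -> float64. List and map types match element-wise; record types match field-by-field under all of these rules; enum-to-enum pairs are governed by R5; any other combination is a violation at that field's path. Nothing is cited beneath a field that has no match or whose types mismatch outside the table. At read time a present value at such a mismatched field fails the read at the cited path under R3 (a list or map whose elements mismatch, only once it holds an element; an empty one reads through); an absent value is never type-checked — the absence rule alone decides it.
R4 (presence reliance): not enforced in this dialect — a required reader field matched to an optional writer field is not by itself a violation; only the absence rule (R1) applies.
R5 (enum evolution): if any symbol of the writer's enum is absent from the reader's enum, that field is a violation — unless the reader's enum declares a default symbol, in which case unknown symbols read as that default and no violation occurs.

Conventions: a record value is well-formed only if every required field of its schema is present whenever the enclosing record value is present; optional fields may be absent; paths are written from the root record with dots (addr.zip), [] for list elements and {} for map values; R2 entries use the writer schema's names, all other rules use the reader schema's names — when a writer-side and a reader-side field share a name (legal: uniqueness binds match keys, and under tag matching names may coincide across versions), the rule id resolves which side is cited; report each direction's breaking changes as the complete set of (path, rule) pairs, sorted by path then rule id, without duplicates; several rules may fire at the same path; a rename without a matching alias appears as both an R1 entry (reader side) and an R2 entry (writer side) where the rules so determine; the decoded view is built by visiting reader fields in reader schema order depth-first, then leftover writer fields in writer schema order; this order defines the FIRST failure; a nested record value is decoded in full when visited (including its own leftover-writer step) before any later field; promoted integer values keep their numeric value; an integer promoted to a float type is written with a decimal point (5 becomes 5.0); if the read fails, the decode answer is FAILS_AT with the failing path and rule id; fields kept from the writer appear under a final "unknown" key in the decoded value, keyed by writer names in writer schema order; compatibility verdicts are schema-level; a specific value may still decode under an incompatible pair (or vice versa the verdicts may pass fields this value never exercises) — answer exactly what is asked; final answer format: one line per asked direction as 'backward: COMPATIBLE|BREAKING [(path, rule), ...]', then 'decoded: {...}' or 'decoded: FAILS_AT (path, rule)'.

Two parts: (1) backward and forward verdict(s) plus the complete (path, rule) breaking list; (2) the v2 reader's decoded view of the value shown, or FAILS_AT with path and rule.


backward: BREAKING [(balance, R3), (duration, R3), (quantity, R1), (verified, R3)]; forward: BREAKING [(balance, R3), (duration, R3), (tier, R5), (verified, R3)]; decoded: FAILS_AT (verified, R3)

arrows below run writer -> reader for User
backward pass over User, reader schema v2, writer schema v1:
  tier: State -> State, writer required; from tier
  tags: list<string> -> list<string>, writer required; from tags
  duration: int64 -> float32, writer optional; from duration
  quantity: int64 -> int64, writer optional; from quantity
  verified: bool -> bytes, writer required; from verified
  balance: float32 -> bool, writer optional; from balance
  R3 fires at balance
  R3 fires at duration
  R1 fires at quantity
  R3 fires at verified
  => backward: BREAKING (4)
forward pass over User, reader schema v1, writer schema v2:
  tier: State -> State, writer required; from tier
  tags: list<string> -> list<string>, writer required; from tags
  duration: float32 -> int64, writer optional; from duration
  quantity: int64 -> int64, writer required; from quantity
  verified: bytes -> bool, writer required; from verified
  balance: bool -> float32, writer optional; from balance
  R3 fires at balance
  R3 fires at duration
  R5 fires at tier
  R3 fires at verified
  => forward: BREAKING (4)
decode (reader v2):
  tier := "URGENT"
  tags := []
  duration := null (absent, optional -> null)
  quantity := 1
  read fails at verified under R3
  => FAILS_AT (verified, R3)


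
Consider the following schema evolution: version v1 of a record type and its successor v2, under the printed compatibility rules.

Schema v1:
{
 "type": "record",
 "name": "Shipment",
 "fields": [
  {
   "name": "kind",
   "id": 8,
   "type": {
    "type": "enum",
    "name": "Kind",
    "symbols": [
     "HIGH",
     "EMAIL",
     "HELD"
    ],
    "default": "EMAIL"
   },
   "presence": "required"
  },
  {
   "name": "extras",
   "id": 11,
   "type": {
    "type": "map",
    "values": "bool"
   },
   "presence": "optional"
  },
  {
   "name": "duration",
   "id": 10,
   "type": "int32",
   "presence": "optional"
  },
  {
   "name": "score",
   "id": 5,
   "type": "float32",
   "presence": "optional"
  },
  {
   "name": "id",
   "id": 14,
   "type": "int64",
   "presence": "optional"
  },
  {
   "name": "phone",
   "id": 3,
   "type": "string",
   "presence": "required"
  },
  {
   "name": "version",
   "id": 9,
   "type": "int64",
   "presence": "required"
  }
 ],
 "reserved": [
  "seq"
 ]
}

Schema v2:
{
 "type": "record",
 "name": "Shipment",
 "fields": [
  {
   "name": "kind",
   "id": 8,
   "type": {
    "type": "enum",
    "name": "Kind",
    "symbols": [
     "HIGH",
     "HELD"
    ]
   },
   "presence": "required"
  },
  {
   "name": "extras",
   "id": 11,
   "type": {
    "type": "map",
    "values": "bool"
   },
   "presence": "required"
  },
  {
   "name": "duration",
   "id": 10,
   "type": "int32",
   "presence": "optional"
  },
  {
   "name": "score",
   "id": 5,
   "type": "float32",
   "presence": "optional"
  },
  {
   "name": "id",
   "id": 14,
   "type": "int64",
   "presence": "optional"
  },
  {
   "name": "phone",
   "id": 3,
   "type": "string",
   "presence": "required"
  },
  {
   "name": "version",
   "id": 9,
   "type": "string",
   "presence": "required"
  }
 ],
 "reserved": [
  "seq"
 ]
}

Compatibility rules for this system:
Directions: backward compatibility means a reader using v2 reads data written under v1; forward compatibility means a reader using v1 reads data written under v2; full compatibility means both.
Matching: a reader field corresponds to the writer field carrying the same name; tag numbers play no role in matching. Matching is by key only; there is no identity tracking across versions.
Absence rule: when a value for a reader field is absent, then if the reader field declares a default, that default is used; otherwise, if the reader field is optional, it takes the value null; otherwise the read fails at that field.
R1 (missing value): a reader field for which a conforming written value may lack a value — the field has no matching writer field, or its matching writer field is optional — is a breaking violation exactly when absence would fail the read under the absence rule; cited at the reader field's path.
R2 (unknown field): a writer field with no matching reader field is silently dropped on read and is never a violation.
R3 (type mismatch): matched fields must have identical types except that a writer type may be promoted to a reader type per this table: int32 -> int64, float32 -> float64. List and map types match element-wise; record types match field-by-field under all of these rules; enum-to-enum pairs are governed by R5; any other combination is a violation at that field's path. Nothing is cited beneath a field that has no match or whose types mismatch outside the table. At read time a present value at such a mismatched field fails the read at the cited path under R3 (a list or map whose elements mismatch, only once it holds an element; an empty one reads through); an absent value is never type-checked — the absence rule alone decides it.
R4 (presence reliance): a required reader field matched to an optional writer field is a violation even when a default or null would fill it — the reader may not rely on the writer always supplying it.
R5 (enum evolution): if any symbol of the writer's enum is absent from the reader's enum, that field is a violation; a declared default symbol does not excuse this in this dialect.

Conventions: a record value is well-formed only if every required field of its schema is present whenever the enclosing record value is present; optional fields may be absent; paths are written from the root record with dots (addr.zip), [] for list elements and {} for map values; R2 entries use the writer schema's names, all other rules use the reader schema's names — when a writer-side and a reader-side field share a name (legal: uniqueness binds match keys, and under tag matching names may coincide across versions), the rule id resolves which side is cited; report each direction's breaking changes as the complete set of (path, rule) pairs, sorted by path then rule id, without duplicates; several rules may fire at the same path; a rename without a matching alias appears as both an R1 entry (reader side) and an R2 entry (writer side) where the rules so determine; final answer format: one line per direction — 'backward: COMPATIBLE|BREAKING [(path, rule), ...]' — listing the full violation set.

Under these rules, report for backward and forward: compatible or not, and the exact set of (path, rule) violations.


arrows below run writer -> reader for Shipment
backward on Shipment — v2 reading data written by v1:
  kind: Kind -> Kind, writer required; from kind
  extras: map<string, bool> -> map<string, bool>, writer optional; from extras
  duration: int32 -> int32, writer optional; from duration
  score: float32 -> float32, writer optional; from score
  id: int64 -> int64, writer optional; from id
  phone: string -> string, writer required; from phone
  version: int64 -> string, writer required; from version
  breaking: (extras, R1)
  breaking: (extras, R4)
  breaking: (kind, R5)
  breaking: (version, R3)
  backward on Shipment therefore BREAKING (4)
forward on Shipment — v1 reading data written by v2:
  kind: Kind -> Kind, writer required; from kind
  extras: map<string, bool> -> map<string, bool>, writer required; from extras
  duration: int32 -> int32, writer optional; from duration
  score: float32 -> float32, writer optional; from score
  id: int64 -> int64, writer optional; from id
  phone: string -> string, writer required; from phone
  version: string -> int64, writer required; from version
  breaking: (version, R3)
  forward on Shipment therefore BREAKING (1)

backward: BREAKING [(extras, R1), (extras, R4), (kind, R5), (version, R3)]; forward: BREAKING [(version, R3)]


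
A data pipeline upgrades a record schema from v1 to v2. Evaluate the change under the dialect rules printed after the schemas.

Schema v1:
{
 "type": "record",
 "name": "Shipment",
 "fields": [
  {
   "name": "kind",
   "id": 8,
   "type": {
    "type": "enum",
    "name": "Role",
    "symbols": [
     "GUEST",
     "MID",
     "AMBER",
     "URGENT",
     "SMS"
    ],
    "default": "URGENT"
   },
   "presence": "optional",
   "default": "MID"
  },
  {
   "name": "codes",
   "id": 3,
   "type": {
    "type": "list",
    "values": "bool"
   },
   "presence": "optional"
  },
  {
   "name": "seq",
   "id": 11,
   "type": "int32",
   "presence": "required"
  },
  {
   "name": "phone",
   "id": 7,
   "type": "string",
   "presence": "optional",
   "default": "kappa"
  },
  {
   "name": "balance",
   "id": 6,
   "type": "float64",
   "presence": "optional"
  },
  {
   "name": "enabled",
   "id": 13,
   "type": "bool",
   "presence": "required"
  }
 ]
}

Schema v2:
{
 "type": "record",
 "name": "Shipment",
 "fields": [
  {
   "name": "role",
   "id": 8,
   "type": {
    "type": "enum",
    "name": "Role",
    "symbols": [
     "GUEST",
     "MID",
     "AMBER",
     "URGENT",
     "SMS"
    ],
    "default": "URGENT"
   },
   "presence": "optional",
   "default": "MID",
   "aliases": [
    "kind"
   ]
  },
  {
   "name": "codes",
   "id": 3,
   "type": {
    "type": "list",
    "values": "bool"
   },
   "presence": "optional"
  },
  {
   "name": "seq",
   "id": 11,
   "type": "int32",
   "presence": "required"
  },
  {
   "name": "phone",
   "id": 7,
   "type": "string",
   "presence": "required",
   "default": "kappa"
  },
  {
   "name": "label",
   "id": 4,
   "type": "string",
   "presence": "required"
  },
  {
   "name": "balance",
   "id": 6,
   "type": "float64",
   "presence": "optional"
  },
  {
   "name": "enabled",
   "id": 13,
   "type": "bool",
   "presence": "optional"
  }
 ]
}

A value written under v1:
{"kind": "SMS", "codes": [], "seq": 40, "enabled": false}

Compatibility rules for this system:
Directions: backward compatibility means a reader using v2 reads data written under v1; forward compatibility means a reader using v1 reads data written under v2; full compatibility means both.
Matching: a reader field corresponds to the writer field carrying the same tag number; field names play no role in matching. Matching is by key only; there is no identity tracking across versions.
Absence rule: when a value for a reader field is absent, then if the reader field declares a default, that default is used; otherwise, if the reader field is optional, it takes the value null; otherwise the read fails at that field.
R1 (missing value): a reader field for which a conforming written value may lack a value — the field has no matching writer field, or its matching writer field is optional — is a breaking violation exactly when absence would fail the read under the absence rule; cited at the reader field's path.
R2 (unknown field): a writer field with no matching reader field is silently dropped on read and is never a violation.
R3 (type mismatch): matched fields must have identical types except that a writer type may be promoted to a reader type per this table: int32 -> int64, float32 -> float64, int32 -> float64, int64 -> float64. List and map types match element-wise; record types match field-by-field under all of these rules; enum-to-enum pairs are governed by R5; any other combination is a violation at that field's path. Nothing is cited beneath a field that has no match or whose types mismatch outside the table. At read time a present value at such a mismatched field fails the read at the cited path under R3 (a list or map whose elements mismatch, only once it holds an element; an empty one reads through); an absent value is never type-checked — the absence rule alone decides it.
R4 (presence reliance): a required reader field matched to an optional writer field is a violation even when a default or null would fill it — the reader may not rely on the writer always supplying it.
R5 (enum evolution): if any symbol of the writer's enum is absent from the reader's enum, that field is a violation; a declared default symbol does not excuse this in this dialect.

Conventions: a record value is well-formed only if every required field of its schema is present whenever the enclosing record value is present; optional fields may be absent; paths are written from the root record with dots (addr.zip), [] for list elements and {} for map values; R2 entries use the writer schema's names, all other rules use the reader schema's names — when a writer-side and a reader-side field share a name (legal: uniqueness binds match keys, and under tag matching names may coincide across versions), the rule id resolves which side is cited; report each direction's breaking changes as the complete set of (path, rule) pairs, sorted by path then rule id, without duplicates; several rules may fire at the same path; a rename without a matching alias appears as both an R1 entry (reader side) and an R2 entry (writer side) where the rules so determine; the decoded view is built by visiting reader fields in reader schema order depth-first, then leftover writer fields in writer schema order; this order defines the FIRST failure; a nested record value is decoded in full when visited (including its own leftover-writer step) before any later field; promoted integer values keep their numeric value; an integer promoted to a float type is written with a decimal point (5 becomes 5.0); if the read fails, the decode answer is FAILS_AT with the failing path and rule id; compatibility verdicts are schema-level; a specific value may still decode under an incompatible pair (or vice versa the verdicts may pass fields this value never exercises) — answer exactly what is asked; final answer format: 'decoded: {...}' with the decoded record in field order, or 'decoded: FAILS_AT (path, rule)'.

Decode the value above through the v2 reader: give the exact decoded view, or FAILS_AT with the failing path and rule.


decoded: FAILS_AT (label, R1)

the writer's type comes first in each Shipment pair
migrating the Shipment value to v2:
  role := "SMS" (from writer kind)
  codes := []
  seq := 40
  phone := "kappa" (no value, default fills)
  read fails at label under R1 (no fill)
  => FAILS_AT (label, R1)
diffs on Shipment not affecting the asked answer:
  field phone in record Shipment: optional changed to required -> a verdict-level change on Shipment — the shown value reads the same
  renamed field kind to role in record Shipment (alias kind declared on the renamed field) -> fires no rule on Shipment under this dialect and leaves the result unchanged
  field enabled in record Shipment: required changed to optional -> a verdict-level change on Shipment — the shown value reads the same


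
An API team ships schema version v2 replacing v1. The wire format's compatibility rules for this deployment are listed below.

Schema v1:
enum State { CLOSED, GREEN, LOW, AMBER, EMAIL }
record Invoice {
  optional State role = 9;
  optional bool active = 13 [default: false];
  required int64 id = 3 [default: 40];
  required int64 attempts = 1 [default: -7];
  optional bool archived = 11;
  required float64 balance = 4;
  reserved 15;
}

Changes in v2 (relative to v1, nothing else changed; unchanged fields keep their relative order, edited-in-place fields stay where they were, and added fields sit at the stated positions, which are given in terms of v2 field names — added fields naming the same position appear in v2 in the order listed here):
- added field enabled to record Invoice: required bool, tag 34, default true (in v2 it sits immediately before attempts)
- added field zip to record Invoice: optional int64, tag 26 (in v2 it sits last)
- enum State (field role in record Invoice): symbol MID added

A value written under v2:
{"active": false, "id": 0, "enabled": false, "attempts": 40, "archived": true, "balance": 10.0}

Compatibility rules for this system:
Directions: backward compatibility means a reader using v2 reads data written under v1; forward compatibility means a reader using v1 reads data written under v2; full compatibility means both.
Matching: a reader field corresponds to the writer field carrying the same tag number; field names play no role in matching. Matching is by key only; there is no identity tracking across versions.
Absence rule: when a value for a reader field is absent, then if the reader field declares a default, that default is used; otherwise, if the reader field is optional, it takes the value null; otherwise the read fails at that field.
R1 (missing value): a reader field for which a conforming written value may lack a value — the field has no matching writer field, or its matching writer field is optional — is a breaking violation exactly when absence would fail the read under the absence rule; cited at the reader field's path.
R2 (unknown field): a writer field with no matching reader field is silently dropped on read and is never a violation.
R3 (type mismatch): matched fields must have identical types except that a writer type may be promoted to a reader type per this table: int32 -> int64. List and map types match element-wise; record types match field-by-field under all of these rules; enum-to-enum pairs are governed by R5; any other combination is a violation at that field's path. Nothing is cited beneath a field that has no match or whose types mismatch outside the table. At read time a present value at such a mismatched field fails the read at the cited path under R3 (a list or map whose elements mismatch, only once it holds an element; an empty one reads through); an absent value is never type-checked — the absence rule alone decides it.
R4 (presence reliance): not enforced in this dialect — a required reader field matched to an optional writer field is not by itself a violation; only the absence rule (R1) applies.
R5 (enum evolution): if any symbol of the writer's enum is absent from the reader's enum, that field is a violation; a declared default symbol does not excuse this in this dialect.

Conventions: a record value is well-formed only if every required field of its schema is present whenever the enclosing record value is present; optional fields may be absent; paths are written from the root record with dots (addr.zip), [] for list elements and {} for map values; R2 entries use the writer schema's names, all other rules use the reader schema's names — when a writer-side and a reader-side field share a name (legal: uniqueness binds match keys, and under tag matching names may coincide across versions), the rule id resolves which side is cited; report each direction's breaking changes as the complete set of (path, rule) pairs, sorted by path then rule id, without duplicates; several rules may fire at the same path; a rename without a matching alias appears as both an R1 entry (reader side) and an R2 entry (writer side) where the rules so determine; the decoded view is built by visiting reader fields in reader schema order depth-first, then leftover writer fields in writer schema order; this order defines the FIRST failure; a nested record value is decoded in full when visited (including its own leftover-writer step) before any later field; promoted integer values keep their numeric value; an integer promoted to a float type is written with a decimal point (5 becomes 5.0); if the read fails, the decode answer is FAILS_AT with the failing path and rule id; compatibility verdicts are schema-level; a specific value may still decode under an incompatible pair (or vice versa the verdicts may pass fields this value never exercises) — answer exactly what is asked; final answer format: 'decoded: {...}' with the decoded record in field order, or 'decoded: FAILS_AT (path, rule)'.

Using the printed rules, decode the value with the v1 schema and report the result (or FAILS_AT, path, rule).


decoded: {"role": null, "active": false, "id": 0, "attempts": 40, "archived": true, "balance": 10.0}

each type pair in Invoice: writer, then reader
decode (reader v1):
  role := null (missing; optional => null)
  active := false
  id := 0
  attempts := 40
  archived := true
  balance := 10.0
  writer enabled: no reader field; dropped
  => decoded: {"role": null, "active": false, "id": 0, "attempts": 40, "archived": true, "balance": 10.0}
the other Invoice changes do not affect what is asked:
  added field zip to record Invoice: optional int64, tag 26 (in v2 it sits last) -> no rule fires on it and the decoded Invoice view is identical with or without it
  added field enabled to record Invoice: required bool, tag 34, default true (in v2 it sits immediately before attempts) -> no rule fires on it and the decoded Invoice view is identical with or without it
  enum State (field role in record Invoice): symbol MID added -> changes Invoice's schema-level verdicts only — the decode of this value is the same


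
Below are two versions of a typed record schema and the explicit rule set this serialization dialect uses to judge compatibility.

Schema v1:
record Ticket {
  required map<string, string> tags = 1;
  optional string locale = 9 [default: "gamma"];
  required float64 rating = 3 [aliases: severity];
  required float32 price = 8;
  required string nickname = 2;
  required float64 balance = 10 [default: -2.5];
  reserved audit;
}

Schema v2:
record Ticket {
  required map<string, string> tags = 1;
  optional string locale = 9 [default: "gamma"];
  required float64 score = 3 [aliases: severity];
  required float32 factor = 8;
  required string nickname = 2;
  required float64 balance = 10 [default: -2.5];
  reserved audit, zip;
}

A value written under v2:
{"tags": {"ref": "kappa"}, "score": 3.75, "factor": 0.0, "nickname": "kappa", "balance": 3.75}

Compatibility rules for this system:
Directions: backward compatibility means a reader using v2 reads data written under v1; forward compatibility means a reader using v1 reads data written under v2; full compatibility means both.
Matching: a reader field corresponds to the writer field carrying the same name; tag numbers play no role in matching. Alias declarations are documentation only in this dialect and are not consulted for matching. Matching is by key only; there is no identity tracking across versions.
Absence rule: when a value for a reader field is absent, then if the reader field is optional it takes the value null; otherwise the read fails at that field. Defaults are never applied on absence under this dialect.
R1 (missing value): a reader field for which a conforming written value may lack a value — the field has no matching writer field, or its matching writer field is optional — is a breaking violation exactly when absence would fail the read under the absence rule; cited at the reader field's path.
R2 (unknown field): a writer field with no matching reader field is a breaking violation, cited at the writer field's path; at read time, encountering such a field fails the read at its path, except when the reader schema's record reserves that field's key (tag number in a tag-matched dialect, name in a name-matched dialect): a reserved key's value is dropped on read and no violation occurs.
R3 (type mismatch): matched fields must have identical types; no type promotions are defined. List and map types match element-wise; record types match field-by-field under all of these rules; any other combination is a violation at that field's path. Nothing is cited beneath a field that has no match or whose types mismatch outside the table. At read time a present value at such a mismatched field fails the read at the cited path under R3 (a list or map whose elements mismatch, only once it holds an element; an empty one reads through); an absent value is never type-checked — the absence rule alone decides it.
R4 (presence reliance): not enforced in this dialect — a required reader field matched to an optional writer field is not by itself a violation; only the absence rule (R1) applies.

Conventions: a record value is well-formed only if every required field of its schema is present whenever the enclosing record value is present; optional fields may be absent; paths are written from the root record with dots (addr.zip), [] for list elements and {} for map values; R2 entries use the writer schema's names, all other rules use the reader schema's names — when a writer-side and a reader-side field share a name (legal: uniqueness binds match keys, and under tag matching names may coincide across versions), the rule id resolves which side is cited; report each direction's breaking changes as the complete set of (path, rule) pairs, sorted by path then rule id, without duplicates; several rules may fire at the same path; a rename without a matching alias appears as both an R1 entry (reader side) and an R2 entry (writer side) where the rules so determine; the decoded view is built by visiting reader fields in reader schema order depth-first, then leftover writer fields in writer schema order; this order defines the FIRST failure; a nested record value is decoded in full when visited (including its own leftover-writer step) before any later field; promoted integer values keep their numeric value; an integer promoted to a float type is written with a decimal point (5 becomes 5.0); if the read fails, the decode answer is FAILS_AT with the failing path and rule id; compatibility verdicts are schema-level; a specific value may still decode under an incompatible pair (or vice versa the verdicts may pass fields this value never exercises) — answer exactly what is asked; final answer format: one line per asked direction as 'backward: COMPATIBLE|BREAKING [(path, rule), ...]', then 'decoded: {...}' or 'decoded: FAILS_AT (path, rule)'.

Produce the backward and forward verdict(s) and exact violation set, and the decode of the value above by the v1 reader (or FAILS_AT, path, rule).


backward: BREAKING [(factor, R1), (price, R2), (rating, R2), (score, R1)]; forward: BREAKING [(factor, R2), (price, R1), (rating, R1), (score, R2)]; decoded: FAILS_AT (rating, R1)

the writer's type comes first in each Ticket pair
backward for Ticket (reader v2, writer v1):
  map<string, string> -> map<string, string>, writer required: tags aligns to tags
  string -> string, writer optional: locale aligns to locale
  no writer field matches reader score
  no writer field matches reader factor
  string -> string, writer required: nickname aligns to nickname
  float64 -> float64, writer required: balance aligns to balance
  writer rating: unknown to reader
  writer price: unknown to reader
  breaking: (factor, R1)
  breaking: (price, R2)
  breaking: (rating, R2)
  breaking: (score, R1)
  => backward verdict for Ticket: BREAKING, 4 violation(s)
forward for Ticket (reader v1, writer v2):
  map<string, string> -> map<string, string>, writer required: tags aligns to tags
  string -> string, writer optional: locale aligns to locale
  no writer field matches reader rating
  no writer field matches reader price
  string -> string, writer required: nickname aligns to nickname
  float64 -> float64, writer required: balance aligns to balance
  writer score: unknown to reader
  writer factor: unknown to reader
  breaking: (factor, R2)
  breaking: (price, R1)
  breaking: (rating, R1)
  breaking: (score, R2)
  => forward verdict for Ticket: BREAKING, 4 violation(s)
decode (reader v1):
  tags := {"ref": "kappa"}
  locale := null (not supplied -> null)
  read fails at rating under R1 (no fill)
  => FAILS_AT (rating, R1)


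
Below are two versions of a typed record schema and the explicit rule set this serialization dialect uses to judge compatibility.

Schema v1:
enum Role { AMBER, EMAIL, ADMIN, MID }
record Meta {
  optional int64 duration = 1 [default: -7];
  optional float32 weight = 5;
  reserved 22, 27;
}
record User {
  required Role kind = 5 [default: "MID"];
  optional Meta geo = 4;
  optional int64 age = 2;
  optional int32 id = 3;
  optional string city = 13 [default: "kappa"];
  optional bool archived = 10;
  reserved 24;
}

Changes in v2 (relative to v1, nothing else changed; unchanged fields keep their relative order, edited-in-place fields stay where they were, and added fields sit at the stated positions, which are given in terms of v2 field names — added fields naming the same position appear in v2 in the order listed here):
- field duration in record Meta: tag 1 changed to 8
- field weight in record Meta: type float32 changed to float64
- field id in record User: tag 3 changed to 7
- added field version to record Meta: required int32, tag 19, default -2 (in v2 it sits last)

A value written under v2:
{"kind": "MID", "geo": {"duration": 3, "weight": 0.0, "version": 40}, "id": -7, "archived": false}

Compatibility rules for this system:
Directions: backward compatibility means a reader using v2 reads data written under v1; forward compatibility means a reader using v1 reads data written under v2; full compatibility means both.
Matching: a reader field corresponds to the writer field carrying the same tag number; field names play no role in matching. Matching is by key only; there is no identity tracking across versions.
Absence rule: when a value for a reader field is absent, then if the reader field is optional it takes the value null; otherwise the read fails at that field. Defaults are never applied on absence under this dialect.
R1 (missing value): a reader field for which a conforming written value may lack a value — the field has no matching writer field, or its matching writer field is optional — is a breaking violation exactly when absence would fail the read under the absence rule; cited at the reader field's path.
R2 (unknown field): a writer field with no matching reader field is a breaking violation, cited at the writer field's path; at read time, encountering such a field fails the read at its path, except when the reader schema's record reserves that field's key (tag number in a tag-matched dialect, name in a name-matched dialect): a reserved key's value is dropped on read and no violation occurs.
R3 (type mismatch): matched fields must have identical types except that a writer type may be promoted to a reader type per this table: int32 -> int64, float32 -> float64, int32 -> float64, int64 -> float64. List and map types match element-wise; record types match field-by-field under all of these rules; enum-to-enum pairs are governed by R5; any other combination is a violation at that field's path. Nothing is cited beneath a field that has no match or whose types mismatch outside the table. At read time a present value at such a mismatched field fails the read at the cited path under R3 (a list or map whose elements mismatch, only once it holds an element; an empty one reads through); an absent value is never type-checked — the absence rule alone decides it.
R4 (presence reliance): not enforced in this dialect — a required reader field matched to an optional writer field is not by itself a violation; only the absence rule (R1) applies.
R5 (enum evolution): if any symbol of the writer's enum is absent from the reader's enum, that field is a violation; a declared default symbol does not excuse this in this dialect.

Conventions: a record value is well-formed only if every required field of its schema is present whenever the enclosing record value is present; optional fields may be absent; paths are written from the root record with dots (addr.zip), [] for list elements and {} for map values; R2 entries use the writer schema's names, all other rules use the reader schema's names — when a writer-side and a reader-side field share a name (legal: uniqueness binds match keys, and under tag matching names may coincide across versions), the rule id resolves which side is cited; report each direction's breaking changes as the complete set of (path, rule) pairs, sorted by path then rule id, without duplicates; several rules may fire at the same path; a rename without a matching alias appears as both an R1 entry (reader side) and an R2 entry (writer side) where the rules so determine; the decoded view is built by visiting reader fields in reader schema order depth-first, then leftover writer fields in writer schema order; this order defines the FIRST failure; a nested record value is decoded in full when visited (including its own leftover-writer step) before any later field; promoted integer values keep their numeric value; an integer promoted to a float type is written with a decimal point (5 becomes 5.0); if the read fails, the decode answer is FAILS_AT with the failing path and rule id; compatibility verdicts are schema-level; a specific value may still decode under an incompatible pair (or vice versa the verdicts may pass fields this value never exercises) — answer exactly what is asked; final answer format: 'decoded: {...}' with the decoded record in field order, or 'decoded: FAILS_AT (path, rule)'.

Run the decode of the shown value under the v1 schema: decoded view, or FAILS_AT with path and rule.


in User below, arrows point writer -> reader
decode (reader v1):
  kind := "MID"
  geo.duration := null (absent, optional -> null)
  read fails at geo.weight under R3
  => FAILS_AT (geo.weight, R3)
the other User changes do not affect what is asked:
  field duration in record Meta: tag 1 changed to 8 -> matters for User compatibility verdicts, not for this value's decode
  field id in record User: tag 3 changed to 7 -> matters for User compatibility verdicts, not for this value's decode
  added field version to record Meta: required int32, tag 19, default -2 (in v2 it sits last) -> matters for User compatibility verdicts, not for this value's decode

decoded: FAILS_AT (geo.weight, R3)
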